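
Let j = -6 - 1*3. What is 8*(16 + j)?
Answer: 56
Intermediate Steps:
j = -9 (j = -6 - 3 = -9)
8*(16 + j) = 8*(16 - 9) = 8*7 = 56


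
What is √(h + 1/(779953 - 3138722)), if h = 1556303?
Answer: √8658944928711551614/2358769 ≈ 1247.5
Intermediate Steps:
√(h + 1/(779953 - 3138722)) = √(1556303 + 1/(779953 - 3138722)) = √(1556303 + 1/(-2358769)) = √(1556303 - 1/2358769) = √(3670959271006/2358769) = √8658944928711551614/2358769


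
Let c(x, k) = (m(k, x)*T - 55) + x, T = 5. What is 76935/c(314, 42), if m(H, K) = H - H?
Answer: 76935/259 ≈ 297.05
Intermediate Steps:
m(H, K) = 0
c(x, k) = -55 + x (c(x, k) = (0*5 - 55) + x = (0 - 55) + x = -55 + x)
76935/c(314, 42) = 76935/(-55 + 314) = 76935/259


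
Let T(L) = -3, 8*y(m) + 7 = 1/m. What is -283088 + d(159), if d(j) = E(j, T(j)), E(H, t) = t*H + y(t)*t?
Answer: -1134249/4 ≈ -2.8356e+5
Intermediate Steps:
y(m) = -7/8 + 1/(8*m)
E(H, t) = ⅛ - 7*t/8 + H*t (E(H, t) = t*H + ((1 - 7*t)/(8*t))*t = H*t + (⅛ - 7*t/8) = ⅛ - 7*t/8 + H*t)
d(j) = 11/4 - 3*j (d(j) = ⅛ - 7/8*(-3) + j*(-3) = ⅛ + 21/8 - 3*j = 11/4 - 3*j)
-283088 + d(159) = -283088 + (11/4 - 3*159) = -283088 + (11/4 - 477) = -283088 - 1897/4 = -1134249/4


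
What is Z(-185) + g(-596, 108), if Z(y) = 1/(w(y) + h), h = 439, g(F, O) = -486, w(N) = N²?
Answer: -16846703/34664 ≈ -486.00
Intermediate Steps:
Z(y) = 1/(439 + y²) (Z(y) = 1/(y² + 439) = 1/(439 + y²))
Z(-185) + g(-596, 108) = 1/(439 + (-185)²) - 486 = 1/(439 + 34225) - 486 = 1/34664 - 486 = -16846703/34664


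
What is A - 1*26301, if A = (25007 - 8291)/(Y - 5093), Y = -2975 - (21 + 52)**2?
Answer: -352371213/13397 ≈ -26302.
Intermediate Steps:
Y = -8304 (Y = -2975 - 1*73**2 = -2975 - 1*5329 = -2975 - 5329 = -8304)
A = -16716/13397 (A = (25007 - 8291)/(-8304 - 5093) = 16716/(-13397) = 16716*(-1/13397) = -16716/13397 ≈ -1.2477)
A - 1*26301 = -16716/13397 - 1*26301 = -16716/13397 - 26301 = -352371213/13397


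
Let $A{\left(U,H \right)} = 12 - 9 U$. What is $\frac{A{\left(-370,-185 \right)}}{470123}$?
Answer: $\frac{3342}{470123} \approx 0.0071088$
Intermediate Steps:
$\frac{A{\left(-370,-185 \right)}}{470123} = \frac{12 - -3330}{470123} = \left(12 + 3330\right) \frac{1}{470123} = 3342 \cdot \frac{1}{470123} = \frac{3342}{470123}$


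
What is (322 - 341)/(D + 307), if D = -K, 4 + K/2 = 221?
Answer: 19/127 ≈ 0.14961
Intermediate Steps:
K = 434 (K = -8 + 2*221 = -8 + 442 = 434)
D = -434 (D = -1*434 = -434)
(322 - 341)/(D + 307) = (322 - 341)/(-434 + 307) = -19/(-127) = -19*(-1/127) = 19/127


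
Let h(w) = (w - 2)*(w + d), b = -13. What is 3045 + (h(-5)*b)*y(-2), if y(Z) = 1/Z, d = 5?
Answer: 3045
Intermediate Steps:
h(w) = (-2 + w)*(5 + w) (h(w) = (w - 2)*(w + 5) = (-2 + w)*(5 + w))
y(Z) = 1/Z
3045 + (h(-5)*b)*y(-2) = 3045 + ((-10 + (-5)² + 3*(-5))*(-13))/(-2) = 3045 + ((-10 + 25 - 15)*(-13))*(-½) = 3045 + (0*(-13))*(-½) = 3045 + 0*(-½) = 3045 + 0 = 3045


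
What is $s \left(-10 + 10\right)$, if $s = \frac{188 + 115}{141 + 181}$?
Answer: $0$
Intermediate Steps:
$s = \frac{303}{322} \approx 0.94099$
$s \left(-10 + 10\right) = \frac{303 \left(-10 + 10\right)}{322} = \frac{303}{322} \cdot 0 = 0$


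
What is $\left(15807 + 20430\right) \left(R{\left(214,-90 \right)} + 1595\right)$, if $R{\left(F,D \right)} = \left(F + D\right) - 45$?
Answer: $60660738$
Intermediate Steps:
$R{\left(F,D \right)} = -45 + D + F$ ($R{\left(F,D \right)} = \left(D + F\right) - 45 = -45 + D + F$)
$\left(15807 + 20430\right) \left(R{\left(214,-90 \right)} + 1595\right) = \left(15807 + 20430\right) \left(\left(-45 - 90 + 214\right) + 1595\right) = 36237 \left(79 + 1595\right) = 36237 \cdot 1674 = 60660738$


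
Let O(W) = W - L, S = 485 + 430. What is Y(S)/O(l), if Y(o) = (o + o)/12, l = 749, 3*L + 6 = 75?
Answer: 305/1452 ≈ 0.21006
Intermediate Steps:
S = 915
L = 23 (L = -2 + (1/3)*75 = -2 + 25 = 23)
Y(o) = o/6 (Y(o) = (2*o)*(1/12) = o/6)
O(W) = -23 + W (O(W) = W - 1*23 = W - 23 = -23 + W)
Y(S)/O(l) = ((1/6)*915)/(-23 + 749) = (305/2)/726 = (305/2)*(1/726) = 305/1452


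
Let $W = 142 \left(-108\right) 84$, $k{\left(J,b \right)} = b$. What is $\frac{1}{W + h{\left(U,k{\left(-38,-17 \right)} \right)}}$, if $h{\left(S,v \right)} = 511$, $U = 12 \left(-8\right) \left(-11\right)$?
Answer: $- \frac{1}{1287713} \approx -7.7657 \cdot 10^{-7}$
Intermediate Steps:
$U = 1056$ ($U = \left(-96\right) \left(-11\right) = 1056$)
$W = -1288224$ ($W = \left(-15336\right) 84 = -1288224$)
$\frac{1}{W + h{\left(U,k{\left(-38,-17 \right)} \right)}} = \frac{1}{-1288224 + 511} = \frac{1}{-1287713} = - \frac{1}{1287713}$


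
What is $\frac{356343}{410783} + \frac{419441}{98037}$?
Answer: $\frac{207234030994}{40271932971} \approx 5.1459$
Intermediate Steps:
$\frac{356343}{410783} + \frac{419441}{98037} = \frac{207234030994}{40271932971}$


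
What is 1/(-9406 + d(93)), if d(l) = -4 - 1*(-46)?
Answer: -1/9364 ≈ -0.00010679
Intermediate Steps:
d(l) = 42 (d(l) = -4 + 46 = 42)
1/(-9406 + d(93)) = 1/(-9406 + 42) = 1/(-9364) = -1/9364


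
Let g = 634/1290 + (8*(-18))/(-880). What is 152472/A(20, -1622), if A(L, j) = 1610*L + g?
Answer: 135223605/28557956 ≈ 4.7351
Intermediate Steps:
g = 4648/7095 (g = 634*(1/1290) - 144*(-1/880) = 317/645 + 9/55 = 4648/7095 ≈ 0.65511)
A(L, j) = 4648/7095 + 1610*L (A(L, j) = 1610*L + 4648/7095 = 4648/7095 + 1610*L)
152472/A(20, -1622) = 152472/(4648/7095 + 1610*20) = 152472/(4648/7095 + 32200) = 152472/(228463648/7095) = 152472*(7095/228463648) = 135223605/28557956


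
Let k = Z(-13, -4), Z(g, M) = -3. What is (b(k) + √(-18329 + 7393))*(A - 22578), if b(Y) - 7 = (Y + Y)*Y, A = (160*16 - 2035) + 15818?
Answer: -155875 - 12470*I*√2734 ≈ -1.5588e+5 - 6.5203e+5*I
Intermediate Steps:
k = -3
A = 16343 (A = (2560 - 2035) + 15818 = 525 + 15818 = 16343)
b(Y) = 7 + 2*Y² (b(Y) = 7 + (Y + Y)*Y = 7 + (2*Y)*Y = 7 + 2*Y²)
(b(k) + √(-18329 + 7393))*(A - 22578) = ((7 + 2*(-3)²) + √(-18329 + 7393))*(16343 - 22578) = ((7 + 2*9) + √(-10936))*(-6235) = ((7 + 18) + 2*I*√2734)*(-6235) = (25 + 2*I*√2734)*(-6235) = -155875 - 12470*I*√2734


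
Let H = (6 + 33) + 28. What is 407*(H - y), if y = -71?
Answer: 56166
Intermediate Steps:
H = 67 (H = 39 + 28 = 67)
407*(H - y) = 407*(67 - 1*(-71)) = 407*(67 + 71) = 407*138 = 56166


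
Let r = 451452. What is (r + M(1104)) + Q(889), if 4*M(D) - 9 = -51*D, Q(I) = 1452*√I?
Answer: 1749513/4 + 1452*√889 ≈ 4.8067e+5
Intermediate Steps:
M(D) = 9/4 - 51*D/4 (M(D) = 9/4 + (-51*D)/4 = 9/4 - 51*D/4)
(r + M(1104)) + Q(889) = (451452 + (9/4 - 51/4*1104)) + 1452*√889 = (451452 + (9/4 - 14076)) + 1452*√889 = (451452 - 56295/4) + 1452*√889 = 1749513/4 + 1452*√889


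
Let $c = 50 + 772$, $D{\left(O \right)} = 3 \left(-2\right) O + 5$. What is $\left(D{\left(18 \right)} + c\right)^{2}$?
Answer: $516961$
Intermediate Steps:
$D{\left(O \right)} = 5 - 6 O$ ($D{\left(O \right)} = - 6 O + 5 = 5 - 6 O$)
$c = 822$
$\left(D{\left(18 \right)} + c\right)^{2} = \left(\left(5 - 108\right) + 822\right)^{2} = \left(-103 + 822\right)^{2} = 719^{2} = 516961$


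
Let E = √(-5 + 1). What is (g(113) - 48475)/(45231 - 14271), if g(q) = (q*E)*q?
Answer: -9695/6192 + 12769*I/15480 ≈ -1.5657 + 0.82487*I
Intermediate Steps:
E = 2*I (E = √(-4) = 2*I ≈ 2.0*I)
g(q) = 2*I*q² (g(q) = (q*(2*I))*q = (2*I*q)*q = 2*I*q²)
(g(113) - 48475)/(45231 - 14271) = (2*I*113² - 48475)/(45231 - 14271) = (2*I*12769 - 48475)/30960 = (25538*I - 48475)*(1/30960) = (-48475 + 25538*I)*(1/30960) = -9695/6192 + 12769*I/15480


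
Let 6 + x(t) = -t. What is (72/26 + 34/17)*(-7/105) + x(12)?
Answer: -3572/195 ≈ -18.318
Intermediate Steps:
x(t) = -6 - t
(72/26 + 34/17)*(-7/105) + x(12) = (72/26 + 34/17)*(-7/105) + (-6 - 1*12) = (72*(1/26) + 34*(1/17))*(-7*1/105) + (-6 - 12) = (36/13 + 2)*(-1/15) - 18 = (62/13)*(-1/15) - 18 = -62/195 - 18 = -3572/195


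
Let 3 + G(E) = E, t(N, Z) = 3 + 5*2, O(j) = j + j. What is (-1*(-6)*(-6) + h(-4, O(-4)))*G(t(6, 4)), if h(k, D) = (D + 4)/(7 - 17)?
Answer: -356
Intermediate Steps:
O(j) = 2*j
t(N, Z) = 13 (t(N, Z) = 3 + 10 = 13)
h(k, D) = -⅖ - D/10 (h(k, D) = (4 + D)/(-10) = (4 + D)*(-⅒) = -⅖ - D/10)
G(E) = -3 + E
(-1*(-6)*(-6) + h(-4, O(-4)))*G(t(6, 4)) = (-1*(-6)*(-6) + (-⅖ - (-4)/5))*(-3 + 13) = (6*(-6) + (-⅖ - ⅒*(-8)))*10 = (-36 + (-⅖ + ⅘))*10 = (-36 + ⅖)*10 = -178/5*10 = -356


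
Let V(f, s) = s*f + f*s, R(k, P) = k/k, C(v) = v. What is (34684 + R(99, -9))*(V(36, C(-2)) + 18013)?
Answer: 619786265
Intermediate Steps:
R(k, P) = 1
V(f, s) = 2*f*s (V(f, s) = f*s + f*s = 2*f*s)
(34684 + R(99, -9))*(V(36, C(-2)) + 18013) = (34684 + 1)*(2*36*(-2) + 18013) = 34685*(-144 + 18013) = 34685*17869 = 619786265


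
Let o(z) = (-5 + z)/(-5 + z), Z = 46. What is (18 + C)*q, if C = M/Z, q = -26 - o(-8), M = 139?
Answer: -26109/46 ≈ -567.59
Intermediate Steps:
o(z) = 1
q = -27 (q = -26 - 1*1 = -26 - 1 = -27)
C = 139/46 ≈ 3.0217
(18 + C)*q = (18 + 139/46)*(-27) = (967/46)*(-27) = -26109/46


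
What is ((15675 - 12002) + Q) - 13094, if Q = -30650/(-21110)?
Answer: -19884666/2111 ≈ -9419.5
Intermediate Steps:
Q = 3065/2111 (Q = -30650*(-1/21110) = 3065/2111 ≈ 1.4519)
((15675 - 12002) + Q) - 13094 = ((15675 - 12002) + 3065/2111) - 13094 = (3673 + 3065/2111) - 13094 = 7756768/2111 - 13094 = -19884666/2111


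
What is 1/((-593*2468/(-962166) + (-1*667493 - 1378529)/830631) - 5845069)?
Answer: -44400272597/259522698779629749 ≈ -1.7108e-7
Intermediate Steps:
1/((-593*2468/(-962166) + (-1*667493 - 1378529)/830631) - 5845069) = 1/((-1463524*(-1/962166) + (-667493 - 1378529)*(1/830631)) - 5845069) = 1/((731762/481083 - 2046022*1/830631) - 5845069) = 1/((731762/481083 - 2046022/830631) - 5845069) = 1/(-41831355556/44400272597 - 5845069) = 1/(-259522698779629749/44400272597) = -44400272597/259522698779629749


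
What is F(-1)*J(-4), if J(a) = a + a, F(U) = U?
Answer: 8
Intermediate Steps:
J(a) = 2*a
F(-1)*J(-4) = -2*(-4) = -1*(-8) = 8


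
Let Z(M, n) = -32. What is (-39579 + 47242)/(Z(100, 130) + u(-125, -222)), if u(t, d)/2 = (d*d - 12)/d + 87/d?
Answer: -283531/17637 ≈ -16.076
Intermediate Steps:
u(t, d) = 174/d + 2*(-12 + d**2)/d (u(t, d) = 2*((d*d - 12)/d + 87/d) = 2*((d**2 - 12)/d + 87/d) = 2*((-12 + d**2)/d + 87/d) = 2*(87/d + (-12 + d**2)/d) = 174/d + 2*(-12 + d**2)/d)
(-39579 + 47242)/(Z(100, 130) + u(-125, -222)) = (-39579 + 47242)/(-32 + (2*(-222) + 150/(-222))) = 7663/(-32 + (-444 + 150*(-1/222))) = 7663/(-32 + (-444 - 25/37)) = 7663/(-32 - 16453/37) = 7663/(-17637/37) = 7663*(-37/17637) = -283531/17637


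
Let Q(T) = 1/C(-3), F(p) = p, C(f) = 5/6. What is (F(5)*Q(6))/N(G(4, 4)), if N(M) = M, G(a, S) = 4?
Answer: 3/2 ≈ 1.5000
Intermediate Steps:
C(f) = ⅚ (C(f) = 5*(⅙) = ⅚)
Q(T) = 6/5 (Q(T) = 1/(⅚) = 6/5)
(F(5)*Q(6))/N(G(4, 4)) = (5*(6/5))/4 = 6*(¼) = 3/2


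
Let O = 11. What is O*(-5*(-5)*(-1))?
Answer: -275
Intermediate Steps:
O*(-5*(-5)*(-1)) = 11*(-5*(-5)*(-1)) = 11*(25*(-1)) = 11*(-25) = -275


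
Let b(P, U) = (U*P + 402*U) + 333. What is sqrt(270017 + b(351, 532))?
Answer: sqrt(670946) ≈ 819.11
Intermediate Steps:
b(P, U) = 333 + 402*U + P*U (b(P, U) = (P*U + 402*U) + 333 = (402*U + P*U) + 333 = 333 + 402*U + P*U)
sqrt(270017 + b(351, 532)) = sqrt(270017 + (333 + 402*532 + 351*532)) = sqrt(270017 + (333 + 213864 + 186732)) = sqrt(270017 + 400929) = sqrt(670946)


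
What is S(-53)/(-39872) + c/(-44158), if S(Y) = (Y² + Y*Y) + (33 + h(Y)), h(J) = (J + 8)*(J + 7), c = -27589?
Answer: 54220335/125761984 ≈ 0.43113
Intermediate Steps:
h(J) = (7 + J)*(8 + J) (h(J) = (8 + J)*(7 + J) = (7 + J)*(8 + J))
S(Y) = 89 + 3*Y² + 15*Y (S(Y) = (Y² + Y*Y) + (33 + (56 + Y² + 15*Y)) = (Y² + Y²) + (89 + Y² + 15*Y) = 2*Y² + (89 + Y² + 15*Y) = 89 + 3*Y² + 15*Y)
S(-53)/(-39872) + c/(-44158) = (89 + 3*(-53)² + 15*(-53))/(-39872) - 27589/(-44158) = (89 + 3*2809 - 795)*(-1/39872) - 27589*(-1/44158) = (89 + 8427 - 795)*(-1/39872) + 27589/44158 = 7721*(-1/39872) + 27589/44158 = -1103/5696 + 27589/44158 = 54220335/125761984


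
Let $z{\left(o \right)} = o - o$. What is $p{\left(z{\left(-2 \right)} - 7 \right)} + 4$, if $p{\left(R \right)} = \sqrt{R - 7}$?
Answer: $4 + i \sqrt{14} \approx 4.0 + 3.7417 i$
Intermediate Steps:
$z{\left(o \right)} = 0$
$p{\left(R \right)} = \sqrt{-7 + R}$
$p{\left(z{\left(-2 \right)} - 7 \right)} + 4 = \sqrt{-7 + \left(0 - 7\right)} + 4 = \sqrt{-7 - 7} + 4 = \sqrt{-14} + 4 = i \sqrt{14} + 4 = 4 + i \sqrt{14}$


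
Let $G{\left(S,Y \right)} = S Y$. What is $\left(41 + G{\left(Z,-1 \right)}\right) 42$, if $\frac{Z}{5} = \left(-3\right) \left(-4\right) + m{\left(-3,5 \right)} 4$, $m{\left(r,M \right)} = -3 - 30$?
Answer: $26922$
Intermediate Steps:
$m{\left(r,M \right)} = -33$ ($m{\left(r,M \right)} = -3 - 30 = -33$)
$Z = -600$ ($Z = 5 \left(\left(-3\right) \left(-4\right) - 132\right) = 5 \left(12 - 132\right) = 5 \left(-120\right) = -600$)
$\left(41 + G{\left(Z,-1 \right)}\right) 42 = \left(41 - -600\right) 42 = \left(41 + 600\right) 42 = 641 \cdot 42 = 26922$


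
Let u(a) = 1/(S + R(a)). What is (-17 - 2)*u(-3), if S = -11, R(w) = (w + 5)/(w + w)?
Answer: 57/34 ≈ 1.6765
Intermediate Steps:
R(w) = (5 + w)/(2*w) (R(w) = (5 + w)/((2*w)) = (5 + w)*(1/(2*w)) = (5 + w)/(2*w))
u(a) = 1/(-11 + (5 + a)/(2*a))
(-17 - 2)*u(-3) = (-17 - 2)*(-2*(-3)/(-5 + 21*(-3))) = -(-38)*(-3)/(-5 - 63) = -(-38)*(-3)/(-68) = -(-38)*(-3)*(-1)/68 = -19*(-3/34) = 57/34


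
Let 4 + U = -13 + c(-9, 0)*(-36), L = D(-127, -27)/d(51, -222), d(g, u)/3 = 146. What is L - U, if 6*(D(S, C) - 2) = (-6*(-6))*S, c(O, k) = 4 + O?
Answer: -36077/219 ≈ -164.74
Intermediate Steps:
D(S, C) = 2 + 6*S (D(S, C) = 2 + ((-6*(-6))*S)/6 = 2 + (36*S)/6 = 2 + 6*S)
d(g, u) = 438 (d(g, u) = 3*146 = 438)
L = -380/219 (L = (2 + 6*(-127))/438 = (2 - 762)*(1/438) = -760*1/438 = -380/219 ≈ -1.7352)
U = 163 (U = -4 + (-13 + (4 - 9)*(-36)) = -4 + (-13 - 5*(-36)) = -4 + (-13 + 180) = -4 + 167 = 163)
L - U = -380/219 - 1*163 = -380/219 - 163 = -36077/219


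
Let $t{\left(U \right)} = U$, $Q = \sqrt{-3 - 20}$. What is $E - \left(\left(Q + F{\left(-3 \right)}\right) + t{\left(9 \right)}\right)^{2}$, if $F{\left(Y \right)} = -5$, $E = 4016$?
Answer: $4023 - 8 i \sqrt{23} \approx 4023.0 - 38.367 i$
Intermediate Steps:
$Q = i \sqrt{23}$ ($Q = \sqrt{-23} = i \sqrt{23} \approx 4.7958 i$)
$E - \left(\left(Q + F{\left(-3 \right)}\right) + t{\left(9 \right)}\right)^{2} = 4016 - \left(\left(i \sqrt{23} - 5\right) + 9\right)^{2} = 4016 - \left(\left(-5 + i \sqrt{23}\right) + 9\right)^{2} = 4016 - \left(4 + i \sqrt{23}\right)^{2}$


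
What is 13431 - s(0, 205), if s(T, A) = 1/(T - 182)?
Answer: 2444443/182 ≈ 13431.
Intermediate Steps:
s(T, A) = 1/(-182 + T)
13431 - s(0, 205) = 13431 - 1/(-182 + 0) = 13431 - 1/(-182) = 13431 - 1*(-1/182) = 13431 + 1/182 = 2444443/182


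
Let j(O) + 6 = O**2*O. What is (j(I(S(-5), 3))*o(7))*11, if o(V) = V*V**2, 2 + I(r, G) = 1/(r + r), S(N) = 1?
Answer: -282975/8 ≈ -35372.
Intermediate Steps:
I(r, G) = -2 + 1/(2*r) (I(r, G) = -2 + 1/(r + r) = -2 + 1/(2*r))
j(O) = -6 + O**3 (j(O) = -6 + O**2*O = -6 + O**3)
o(V) = V**3
(j(I(S(-5), 3))*o(7))*11 = ((-6 + (-2 + (1/2)/1)**3)*7**3)*11 = ((-6 + (-2 + (1/2)*1)**3)*343)*11 = ((-6 + (-2 + 1/2)**3)*343)*11 = ((-6 + (-3/2)**3)*343)*11 = ((-6 - 27/8)*343)*11 = -75/8*343*11 = -25725/8*11 = -282975/8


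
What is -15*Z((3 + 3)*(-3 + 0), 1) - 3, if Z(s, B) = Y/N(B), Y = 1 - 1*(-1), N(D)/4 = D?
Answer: -21/2 ≈ -10.500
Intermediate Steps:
N(D) = 4*D
Y = 2 (Y = 1 + 1 = 2)
Z(s, B) = 1/(2*B) (Z(s, B) = 2/((4*B)) = 2*(1/(4*B)) = 1/(2*B))
-15*Z((3 + 3)*(-3 + 0), 1) - 3 = -15/(2*1) - 3 = -15/2 - 3 = -21/2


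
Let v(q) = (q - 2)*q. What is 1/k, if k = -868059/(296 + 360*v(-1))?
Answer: -1376/868059 ≈ -0.0015851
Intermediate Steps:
v(q) = q*(-2 + q) (v(q) = (-2 + q)*q = q*(-2 + q))
k = -868059/1376 (k = -868059/(296 + 360*(-(-2 - 1))) = -868059/(296 + 360*(-1*(-3))) = -868059/(296 + 360*3) = -868059/(296 + 1080) = -868059/1376 ≈ -630.86)
1/k = 1/(-868059/1376) = -1376/868059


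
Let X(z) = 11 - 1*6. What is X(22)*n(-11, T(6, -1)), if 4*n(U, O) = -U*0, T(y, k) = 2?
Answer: 0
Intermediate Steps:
X(z) = 5 (X(z) = 11 - 6 = 5)
n(U, O) = 0 (n(U, O) = (-U*0)/4 = (1/4)*0 = 0)
X(22)*n(-11, T(6, -1)) = 5*0 = 0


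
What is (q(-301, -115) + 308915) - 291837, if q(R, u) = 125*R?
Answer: -20547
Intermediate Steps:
(q(-301, -115) + 308915) - 291837 = (125*(-301) + 308915) - 291837 = (-37625 + 308915) - 291837 = 271290 - 291837 = -20547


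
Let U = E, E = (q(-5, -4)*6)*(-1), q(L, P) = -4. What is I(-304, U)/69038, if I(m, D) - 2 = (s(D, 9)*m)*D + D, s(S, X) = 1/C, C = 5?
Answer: -3583/172595 ≈ -0.020760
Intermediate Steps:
E = 24 (E = -4*6*(-1) = -24*(-1) = 24)
U = 24
s(S, X) = ⅕ (s(S, X) = 1/5 = ⅕)
I(m, D) = 2 + D + D*m/5 (I(m, D) = 2 + ((m/5)*D + D) = 2 + (D*m/5 + D) = 2 + (D + D*m/5) = 2 + D + D*m/5)
I(-304, U)/69038 = (2 + 24 + (⅕)*24*(-304))/69038 = (2 + 24 - 7296/5)*(1/69038) = -7166/5*1/69038 = -3583/172595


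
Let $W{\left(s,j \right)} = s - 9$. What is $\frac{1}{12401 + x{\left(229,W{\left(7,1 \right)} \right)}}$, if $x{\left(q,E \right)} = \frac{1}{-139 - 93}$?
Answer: $\frac{232}{2877031} \approx 8.0639 \cdot 10^{-5}$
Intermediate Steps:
$W{\left(s,j \right)} = -9 + s$ ($W{\left(s,j \right)} = s - 9 = -9 + s$)
$x{\left(q,E \right)} = - \frac{1}{232}$ ($x{\left(q,E \right)} = \frac{1}{-232} = - \frac{1}{232}$)
$\frac{1}{12401 + x{\left(229,W{\left(7,1 \right)} \right)}} = \frac{1}{12401 - \frac{1}{232}} = \frac{1}{\frac{2877031}{232}} = \frac{232}{2877031}$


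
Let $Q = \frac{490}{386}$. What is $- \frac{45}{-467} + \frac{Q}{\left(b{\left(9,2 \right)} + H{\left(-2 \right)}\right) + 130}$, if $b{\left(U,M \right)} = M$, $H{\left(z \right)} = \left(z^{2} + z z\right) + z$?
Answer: $\frac{1312945}{12438078} \approx 0.10556$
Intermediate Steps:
$H{\left(z \right)} = z + 2 z^{2}$ ($H{\left(z \right)} = \left(z^{2} + z^{2}\right) + z = 2 z^{2} + z = z + 2 z^{2}$)
$Q = \frac{245}{193}$ ($Q = 490 \cdot \frac{1}{386} = \frac{245}{193} \approx 1.2694$)
$- \frac{45}{-467} + \frac{Q}{\left(b{\left(9,2 \right)} + H{\left(-2 \right)}\right) + 130} = - \frac{45}{-467} + \frac{245}{193 \left(\left(2 - 2 \left(1 + 2 \left(-2\right)\right)\right) + 130\right)} = \left(-45\right) \left(- \frac{1}{467}\right) + \frac{245}{193 \left(\left(2 - 2 \left(1 - 4\right)\right) + 130\right)} = \frac{45}{467} + \frac{245}{193 \left(\left(2 - -6\right) + 130\right)} = \frac{45}{467} + \frac{245}{193 \left(\left(2 + 6\right) + 130\right)} = \frac{45}{467} + \frac{245}{193 \left(8 + 130\right)} = \frac{45}{467} + \frac{245}{193 \cdot 138} = \frac{45}{467} + \frac{245}{193} \cdot \frac{1}{138} = \frac{45}{467} + \frac{245}{26634} = \frac{1312945}{12438078}$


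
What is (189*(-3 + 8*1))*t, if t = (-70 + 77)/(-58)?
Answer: -6615/58 ≈ -114.05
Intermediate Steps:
t = -7/58 (t = 7*(-1/58) = -7/58 ≈ -0.12069)
(189*(-3 + 8*1))*t = (189*(-3 + 8*1))*(-7/58) = (189*(-3 + 8))*(-7/58) = (189*5)*(-7/58) = 945*(-7/58) = -6615/58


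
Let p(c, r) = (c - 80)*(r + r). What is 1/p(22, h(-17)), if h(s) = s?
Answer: 1/1972 ≈ 0.00050710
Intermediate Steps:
p(c, r) = 2*r*(-80 + c) (p(c, r) = (-80 + c)*(2*r) = 2*r*(-80 + c))
1/p(22, h(-17)) = 1/(2*(-17)*(-80 + 22)) = 1/(2*(-17)*(-58)) = 1/1972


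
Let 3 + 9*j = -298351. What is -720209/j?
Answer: 925983/42622 ≈ 21.725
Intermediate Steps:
j = -298354/9 (j = -⅓ + (⅑)*(-298351) = -⅓ - 298351/9 = -298354/9 ≈ -33150.)
-720209/j = -720209/(-298354/9) = -720209*(-9/298354) = 925983/42622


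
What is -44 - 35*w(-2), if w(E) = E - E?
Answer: -44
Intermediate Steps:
w(E) = 0
-44 - 35*w(-2) = -44 - 35*0 = -44 + 0 = -44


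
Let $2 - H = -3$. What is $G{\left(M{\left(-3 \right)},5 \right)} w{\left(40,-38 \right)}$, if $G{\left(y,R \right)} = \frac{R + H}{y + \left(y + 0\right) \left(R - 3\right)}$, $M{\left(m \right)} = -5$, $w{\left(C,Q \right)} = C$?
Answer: $- \frac{80}{3} \approx -26.667$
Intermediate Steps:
$H = 5$ ($H = 2 - -3 = 2 + 3 = 5$)
$G{\left(y,R \right)} = \frac{5 + R}{y + y \left(-3 + R\right)}$ ($G{\left(y,R \right)} = \frac{R + 5}{y + \left(y + 0\right) \left(R - 3\right)} = \frac{5 + R}{y + y \left(-3 + R\right)}$)
$G{\left(M{\left(-3 \right)},5 \right)} w{\left(40,-38 \right)} = \frac{5 + 5}{\left(-5\right) \left(-2 + 5\right)} 40 = \left(- \frac{1}{5}\right) \frac{1}{3} \cdot 10 \cdot 40 = \left(- \frac{2}{3}\right) 40 = - \frac{80}{3}$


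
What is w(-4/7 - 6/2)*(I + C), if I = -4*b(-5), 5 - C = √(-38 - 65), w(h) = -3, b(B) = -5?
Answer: -75 + 3*I*√103 ≈ -75.0 + 30.447*I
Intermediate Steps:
C = 5 - I*√103 (C = 5 - √(-38 - 65) = 5 - √(-103) = 5 - I*√103 ≈ 5.0 - 10.149*I)
I = 20 (I = -4*(-5) = 20)
w(-4/7 - 6/2)*(I + C) = -3*(20 + (5 - I*√103)) = -3*(25 - I*√103) = -75 + 3*I*√103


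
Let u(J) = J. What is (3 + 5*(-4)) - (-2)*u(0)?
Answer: -17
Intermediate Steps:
(3 + 5*(-4)) - (-2)*u(0) = (3 + 5*(-4)) - (-2)*0 = (3 - 20) - 2*0 = -17 + 0 = -17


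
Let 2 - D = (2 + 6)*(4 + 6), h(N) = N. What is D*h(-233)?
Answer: 18174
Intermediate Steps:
D = -78 (D = 2 - (2 + 6)*(4 + 6) = 2 - 8*10 = 2 - 1*80 = 2 - 80 = -78)
D*h(-233) = -78*(-233) = 18174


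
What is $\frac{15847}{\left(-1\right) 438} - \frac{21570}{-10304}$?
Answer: $- \frac{38459957}{1128288} \approx -34.087$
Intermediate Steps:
$\frac{15847}{\left(-1\right) 438} - \frac{21570}{-10304} = \frac{15847}{-438} - - \frac{10785}{5152} = 15847 \left(- \frac{1}{438}\right) + \frac{10785}{5152} = - \frac{15847}{438} + \frac{10785}{5152} = - \frac{38459957}{1128288}$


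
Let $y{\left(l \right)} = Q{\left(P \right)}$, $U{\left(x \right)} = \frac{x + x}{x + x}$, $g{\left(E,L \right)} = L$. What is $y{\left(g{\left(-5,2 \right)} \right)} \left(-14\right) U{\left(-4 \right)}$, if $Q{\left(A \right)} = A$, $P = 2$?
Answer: $-28$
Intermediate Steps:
$U{\left(x \right)} = 1$ ($U{\left(x \right)} = \frac{2 x}{2 x} = 2 x \frac{1}{2 x} = 1$)
$y{\left(l \right)} = 2$
$y{\left(g{\left(-5,2 \right)} \right)} \left(-14\right) U{\left(-4 \right)} = 2 \left(-14\right) 1 = \left(-28\right) 1 = -28$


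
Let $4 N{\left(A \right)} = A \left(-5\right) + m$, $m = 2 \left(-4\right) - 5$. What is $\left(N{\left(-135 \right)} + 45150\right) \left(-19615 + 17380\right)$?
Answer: $- \frac{202560285}{2} \approx -1.0128 \cdot 10^{8}$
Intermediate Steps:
$m = -13$ ($m = -8 - 5 = -13$)
$N{\left(A \right)} = - \frac{13}{4} - \frac{5 A}{4}$ ($N{\left(A \right)} = \frac{A \left(-5\right) - 13}{4} = \frac{- 5 A - 13}{4} = \frac{-13 - 5 A}{4} = - \frac{13}{4} - \frac{5 A}{4}$)
$\left(N{\left(-135 \right)} + 45150\right) \left(-19615 + 17380\right) = \left(\left(- \frac{13}{4} - - \frac{675}{4}\right) + 45150\right) \left(-19615 + 17380\right) = \left(\left(- \frac{13}{4} + \frac{675}{4}\right) + 45150\right) \left(-2235\right) = \left(\frac{331}{2} + 45150\right) \left(-2235\right) = \frac{90631}{2} \left(-2235\right) = - \frac{202560285}{2}$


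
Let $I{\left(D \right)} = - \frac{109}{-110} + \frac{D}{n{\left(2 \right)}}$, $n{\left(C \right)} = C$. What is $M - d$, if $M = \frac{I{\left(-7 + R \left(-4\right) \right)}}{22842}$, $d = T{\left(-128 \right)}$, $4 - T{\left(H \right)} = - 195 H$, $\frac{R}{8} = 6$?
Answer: $\frac{1741803719}{69795} \approx 24956.0$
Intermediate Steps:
$R = 48$ ($R = 8 \cdot 6 = 48$)
$T{\left(H \right)} = 4 + 195 H$ ($T{\left(H \right)} = 4 - - 195 H = 4 + 195 H$)
$d = -24956$ ($d = 4 + 195 \left(-128\right) = 4 - 24960 = -24956$)
$I{\left(D \right)} = \frac{109}{110} + \frac{D}{2}$ ($I{\left(D \right)} = - \frac{109}{-110} + \frac{D}{2} = \left(-109\right) \left(- \frac{1}{110}\right) + D \frac{1}{2} = \frac{109}{110} + \frac{D}{2}$)
$M = - \frac{301}{69795}$ ($M = \frac{\frac{109}{110} + \frac{-7 + 48 \left(-4\right)}{2}}{22842} = \left(\frac{109}{110} + \frac{-7 - 192}{2}\right) \frac{1}{22842} = \left(\frac{109}{110} + \frac{1}{2} \left(-199\right)\right) \frac{1}{22842} = \left(\frac{109}{110} - \frac{199}{2}\right) \frac{1}{22842} = \left(- \frac{5418}{55}\right) \frac{1}{22842} = - \frac{301}{69795} \approx -0.0043126$)
$M - d = - \frac{301}{69795} - -24956 = - \frac{301}{69795} + 24956 = \frac{1741803719}{69795}$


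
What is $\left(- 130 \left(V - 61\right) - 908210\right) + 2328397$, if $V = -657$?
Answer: $1513527$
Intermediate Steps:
$\left(- 130 \left(V - 61\right) - 908210\right) + 2328397 = \left(- 130 \left(-657 - 61\right) - 908210\right) + 2328397 = \left(\left(-130\right) \left(-718\right) - 908210\right) + 2328397 = \left(93340 - 908210\right) + 2328397 = -814870 + 2328397 = 1513527$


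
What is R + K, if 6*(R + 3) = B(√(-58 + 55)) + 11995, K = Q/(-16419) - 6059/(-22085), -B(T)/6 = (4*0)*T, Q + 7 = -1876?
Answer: 1447956559837/725227230 ≈ 1996.6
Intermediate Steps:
Q = -1883 (Q = -7 - 1876 = -1883)
B(T) = 0 (B(T) = -6*4*0*T = -0*T = -6*0 = 0)
K = 141068776/362613615 (K = -1883/(-16419) - 6059/(-22085) = -1883*(-1/16419) - 6059*(-1/22085) = 1883/16419 + 6059/22085 = 141068776/362613615 ≈ 0.38903)
R = 11977/6 (R = -3 + (0 + 11995)/6 = -3 + (⅙)*11995 = -3 + 11995/6 = 11977/6 ≈ 1996.2)
R + K = 11977/6 + 141068776/362613615 = 1447956559837/725227230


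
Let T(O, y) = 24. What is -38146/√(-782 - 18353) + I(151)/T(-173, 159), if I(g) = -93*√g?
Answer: -31*√151/8 + 38146*I*√19135/19135 ≈ -47.617 + 275.76*I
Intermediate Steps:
-38146/√(-782 - 18353) + I(151)/T(-173, 159) = -38146/√(-782 - 18353) - 93*√151/24 = -38146*(-I*√19135/19135) - 93*√151*(1/24) = -38146*(-I*√19135/19135) - 31*√151/8 = -(-38146)*I*√19135/19135 - 31*√151/8 = 38146*I*√19135/19135 - 31*√151/8 = -31*√151/8 + 38146*I*√19135/19135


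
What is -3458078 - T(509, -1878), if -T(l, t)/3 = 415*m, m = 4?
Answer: -3453098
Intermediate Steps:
T(l, t) = -4980 (T(l, t) = -1245*4 = -3*1660 = -4980)
-3458078 - T(509, -1878) = -3458078 - 1*(-4980) = -3458078 + 4980 = -3453098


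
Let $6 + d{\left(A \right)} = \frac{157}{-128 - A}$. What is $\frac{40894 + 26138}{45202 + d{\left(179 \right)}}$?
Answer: $\frac{979944}{660715} \approx 1.4832$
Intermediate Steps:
$d{\left(A \right)} = -6 + \frac{157}{-128 - A}$
$\frac{40894 + 26138}{45202 + d{\left(179 \right)}} = \frac{40894 + 26138}{45202 + \frac{-925 - 1074}{128 + 179}} = \frac{67032}{45202 + \frac{-925 - 1074}{307}} = \frac{67032}{45202 + \frac{1}{307} \left(-1999\right)} = \frac{67032}{45202 - \frac{1999}{307}} = \frac{67032}{\frac{13875015}{307}} = 67032 \cdot \frac{307}{13875015} = \frac{979944}{660715}$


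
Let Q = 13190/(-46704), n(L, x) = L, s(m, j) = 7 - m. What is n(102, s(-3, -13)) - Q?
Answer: 2388499/23352 ≈ 102.28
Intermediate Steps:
Q = -6595/23352 (Q = 13190*(-1/46704) = -6595/23352 ≈ -0.28242)
n(102, s(-3, -13)) - Q = 102 - 1*(-6595/23352) = 102 + 6595/23352 = 2388499/23352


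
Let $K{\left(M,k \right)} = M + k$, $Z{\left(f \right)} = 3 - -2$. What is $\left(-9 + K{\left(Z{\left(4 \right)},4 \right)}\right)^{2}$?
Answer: $0$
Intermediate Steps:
$Z{\left(f \right)} = 5$ ($Z{\left(f \right)} = 3 + 2 = 5$)
$\left(-9 + K{\left(Z{\left(4 \right)},4 \right)}\right)^{2} = \left(-9 + \left(5 + 4\right)\right)^{2} = \left(-9 + 9\right)^{2} = 0^{2} = 0$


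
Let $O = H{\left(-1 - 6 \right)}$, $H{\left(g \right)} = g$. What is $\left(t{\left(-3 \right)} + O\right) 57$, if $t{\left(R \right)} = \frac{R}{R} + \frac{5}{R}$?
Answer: $-437$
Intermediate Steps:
$O = -7$ ($O = -1 - 6 = -7$)
$t{\left(R \right)} = 1 + \frac{5}{R}$
$\left(t{\left(-3 \right)} + O\right) 57 = \left(\frac{5 - 3}{-3} - 7\right) 57 = \left(\left(- \frac{1}{3}\right) 2 - 7\right) 57 = \left(- \frac{2}{3} - 7\right) 57 = \left(- \frac{23}{3}\right) 57 = -437$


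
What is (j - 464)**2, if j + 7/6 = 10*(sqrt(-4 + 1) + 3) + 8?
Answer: 6558169/36 - 25630*I*sqrt(3)/3 ≈ 1.8217e+5 - 14797.0*I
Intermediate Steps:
j = 221/6 + 10*I*sqrt(3) (j = -7/6 + (10*(sqrt(-4 + 1) + 3) + 8) = -7/6 + (10*(sqrt(-3) + 3) + 8) = -7/6 + (10*(I*sqrt(3) + 3) + 8) = -7/6 + (10*(3 + I*sqrt(3)) + 8) = -7/6 + ((30 + 10*I*sqrt(3)) + 8) = -7/6 + (38 + 10*I*sqrt(3)) = 221/6 + 10*I*sqrt(3) ≈ 36.833 + 17.32*I)
(j - 464)**2 = ((221/6 + 10*I*sqrt(3)) - 464)**2 = (-2563/6 + 10*I*sqrt(3))**2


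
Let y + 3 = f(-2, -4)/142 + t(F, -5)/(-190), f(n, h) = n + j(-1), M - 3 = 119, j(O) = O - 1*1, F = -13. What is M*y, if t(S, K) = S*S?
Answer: -3223789/6745 ≈ -477.95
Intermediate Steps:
t(S, K) = S²
j(O) = -1 + O (j(O) = O - 1 = -1 + O)
M = 122 (M = 3 + 119 = 122)
f(n, h) = -2 + n (f(n, h) = n + (-1 - 1) = n - 2 = -2 + n)
y = -52849/13490 (y = -3 + ((-2 - 2)/142 + (-13)²/(-190)) = -3 + (-4*1/142 + 169*(-1/190)) = -3 + (-2/71 - 169/190) = -3 - 12379/13490 = -52849/13490 ≈ -3.9176)
M*y = 122*(-52849/13490) = -3223789/6745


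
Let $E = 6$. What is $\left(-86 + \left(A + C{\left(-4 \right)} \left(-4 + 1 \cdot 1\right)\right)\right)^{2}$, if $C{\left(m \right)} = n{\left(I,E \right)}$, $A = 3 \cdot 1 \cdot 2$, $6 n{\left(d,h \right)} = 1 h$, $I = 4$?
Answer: $6889$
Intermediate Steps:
$n{\left(d,h \right)} = \frac{h}{6}$ ($n{\left(d,h \right)} = \frac{1 h}{6} = \frac{h}{6}$)
$A = 6$ ($A = 3 \cdot 2 = 6$)
$C{\left(m \right)} = 1$ ($C{\left(m \right)} = \frac{1}{6} \cdot 6 = 1$)
$\left(-86 + \left(A + C{\left(-4 \right)} \left(-4 + 1 \cdot 1\right)\right)\right)^{2} = \left(-86 + \left(6 + 1 \left(-4 + 1 \cdot 1\right)\right)\right)^{2} = \left(-86 + \left(6 + 1 \left(-4 + 1\right)\right)\right)^{2} = \left(-86 + \left(6 + 1 \left(-3\right)\right)\right)^{2} = \left(-86 + \left(6 - 3\right)\right)^{2} = \left(-86 + 3\right)^{2} = \left(-83\right)^{2} = 6889$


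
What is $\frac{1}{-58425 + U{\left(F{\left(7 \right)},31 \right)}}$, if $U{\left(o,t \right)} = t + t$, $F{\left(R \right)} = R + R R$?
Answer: $- \frac{1}{58363} \approx -1.7134 \cdot 10^{-5}$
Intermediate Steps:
$F{\left(R \right)} = R + R^{2}$
$U{\left(o,t \right)} = 2 t$
$\frac{1}{-58425 + U{\left(F{\left(7 \right)},31 \right)}} = \frac{1}{-58425 + 2 \cdot 31} = \frac{1}{-58425 + 62} = \frac{1}{-58363} = - \frac{1}{58363}$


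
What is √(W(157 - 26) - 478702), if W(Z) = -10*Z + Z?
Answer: I*√479881 ≈ 692.73*I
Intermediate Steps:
W(Z) = -9*Z
√(W(157 - 26) - 478702) = √(-9*(157 - 26) - 478702) = √(-9*131 - 478702) = √(-1179 - 478702) = √(-479881) = I*√479881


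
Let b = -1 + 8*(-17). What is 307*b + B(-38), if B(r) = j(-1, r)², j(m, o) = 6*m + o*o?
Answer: 2025785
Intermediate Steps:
j(m, o) = o² + 6*m (j(m, o) = 6*m + o² = o² + 6*m)
B(r) = (-6 + r²)² (B(r) = (r² + 6*(-1))² = (r² - 6)² = (-6 + r²)²)
b = -137 (b = -1 - 136 = -137)
307*b + B(-38) = 307*(-137) + (-6 + (-38)²)² = -42059 + (-6 + 1444)² = -42059 + 1438² = -42059 + 2067844 = 2025785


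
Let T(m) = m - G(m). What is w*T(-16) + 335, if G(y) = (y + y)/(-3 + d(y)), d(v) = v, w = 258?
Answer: -80323/19 ≈ -4227.5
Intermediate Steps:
G(y) = 2*y/(-3 + y) (G(y) = (y + y)/(-3 + y) = (2*y)/(-3 + y) = 2*y/(-3 + y))
T(m) = m - 2*m/(-3 + m)
w*T(-16) + 335 = 258*(-16*(-5 - 16)/(-3 - 16)) + 335 = 258*(-16*(-21)/(-19)) + 335 = 258*(-16*(-1/19)*(-21)) + 335 = 258*(-336/19) + 335 = -86688/19 + 335 = -80323/19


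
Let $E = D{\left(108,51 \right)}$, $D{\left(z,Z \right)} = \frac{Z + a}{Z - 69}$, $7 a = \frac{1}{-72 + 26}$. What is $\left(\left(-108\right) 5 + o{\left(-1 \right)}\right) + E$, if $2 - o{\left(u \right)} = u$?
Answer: $- \frac{3128873}{5796} \approx -539.83$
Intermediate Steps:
$o{\left(u \right)} = 2 - u$
$a = - \frac{1}{322}$ ($a = \frac{1}{7 \left(-72 + 26\right)} = \frac{1}{7 \left(-46\right)} = \frac{1}{7} \left(- \frac{1}{46}\right) = - \frac{1}{322} \approx -0.0031056$)
$D{\left(z,Z \right)} = \frac{- \frac{1}{322} + Z}{-69 + Z}$ ($D{\left(z,Z \right)} = \frac{Z - \frac{1}{322}}{Z - 69} = \frac{- \frac{1}{322} + Z}{-69 + Z}$)
$E = - \frac{16421}{5796}$ ($E = \frac{- \frac{1}{322} + 51}{-69 + 51} = \frac{1}{-18} \cdot \frac{16421}{322} = \left(- \frac{1}{18}\right) \frac{16421}{322} = - \frac{16421}{5796} \approx -2.8332$)
$\left(\left(-108\right) 5 + o{\left(-1 \right)}\right) + E = \left(\left(-108\right) 5 + \left(2 - -1\right)\right) - \frac{16421}{5796} = \left(-540 + \left(2 + 1\right)\right) - \frac{16421}{5796} = \left(-540 + 3\right) - \frac{16421}{5796} = -537 - \frac{16421}{5796} = - \frac{3128873}{5796}$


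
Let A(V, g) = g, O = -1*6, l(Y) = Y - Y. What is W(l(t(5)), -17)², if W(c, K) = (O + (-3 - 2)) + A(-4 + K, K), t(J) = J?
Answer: 784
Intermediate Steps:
l(Y) = 0
O = -6
W(c, K) = -11 + K (W(c, K) = (-6 + (-3 - 2)) + K = (-6 - 5) + K = -11 + K)
W(l(t(5)), -17)² = (-11 - 17)² = (-28)² = 784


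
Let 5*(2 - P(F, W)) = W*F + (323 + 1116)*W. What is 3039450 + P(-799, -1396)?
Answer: 3218140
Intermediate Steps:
P(F, W) = 2 - 1439*W/5 - F*W/5 (P(F, W) = 2 - (W*F + (323 + 1116)*W)/5 = 2 - (F*W + 1439*W)/5 = 2 - (1439*W + F*W)/5 = 2 + (-1439*W/5 - F*W/5) = 2 - 1439*W/5 - F*W/5)
3039450 + P(-799, -1396) = 3039450 + (2 - 1439/5*(-1396) - 1/5*(-799)*(-1396)) = 3039450 + (2 + 2008844/5 - 1115404/5) = 3039450 + 178690 = 3218140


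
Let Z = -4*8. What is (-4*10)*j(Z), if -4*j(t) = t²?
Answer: 10240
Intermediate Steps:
Z = -32
j(t) = -t²/4
(-4*10)*j(Z) = (-4*10)*(-¼*(-32)²) = -(-10)*1024 = -40*(-256) = 10240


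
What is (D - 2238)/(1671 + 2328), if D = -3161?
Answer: -5399/3999 ≈ -1.3501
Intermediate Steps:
(D - 2238)/(1671 + 2328) = (-3161 - 2238)/(1671 + 2328) = -5399/3999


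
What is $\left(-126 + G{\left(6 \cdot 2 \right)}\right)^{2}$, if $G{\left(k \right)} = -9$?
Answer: $18225$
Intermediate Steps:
$\left(-126 + G{\left(6 \cdot 2 \right)}\right)^{2} = \left(-126 - 9\right)^{2} = \left(-135\right)^{2} = 18225$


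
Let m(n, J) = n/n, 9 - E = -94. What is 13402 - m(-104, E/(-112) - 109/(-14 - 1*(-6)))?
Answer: 13401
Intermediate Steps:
E = 103 (E = 9 - 1*(-94) = 9 + 94 = 103)
m(n, J) = 1
13402 - m(-104, E/(-112) - 109/(-14 - 1*(-6))) = 13402 - 1*1 = 13402 - 1 = 13401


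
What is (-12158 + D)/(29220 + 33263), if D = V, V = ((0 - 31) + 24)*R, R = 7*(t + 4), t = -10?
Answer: -11864/62483 ≈ -0.18988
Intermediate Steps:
R = -42 (R = 7*(-10 + 4) = 7*(-6) = -42)
V = 294 (V = ((0 - 31) + 24)*(-42) = (-31 + 24)*(-42) = -7*(-42) = 294)
D = 294
(-12158 + D)/(29220 + 33263) = (-12158 + 294)/(29220 + 33263) = -11864/62483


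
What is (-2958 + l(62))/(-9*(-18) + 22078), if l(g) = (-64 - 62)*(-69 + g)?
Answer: -519/5560 ≈ -0.093345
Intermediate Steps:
l(g) = 8694 - 126*g (l(g) = -126*(-69 + g) = 8694 - 126*g)
(-2958 + l(62))/(-9*(-18) + 22078) = (-2958 + (8694 - 126*62))/(-9*(-18) + 22078) = (-2958 + (8694 - 7812))/(162 + 22078) = (-2958 + 882)/22240 = -2076*1/22240 = -519/5560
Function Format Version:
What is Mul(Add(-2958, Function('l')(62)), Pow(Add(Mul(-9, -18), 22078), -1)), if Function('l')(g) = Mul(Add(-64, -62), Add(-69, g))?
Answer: Rational(-519, 5560) ≈ -0.093345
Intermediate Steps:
Function('l')(g) = Add(8694, Mul(-126, g)) (Function('l')(g) = Mul(-126, Add(-69, g)) = Add(8694, Mul(-126, g)))
Mul(Add(-2958, Function('l')(62)), Pow(Add(Mul(-9, -18), 22078), -1)) = Mul(Add(-2958, Add(8694, Mul(-126, 62))), Pow(Add(Mul(-9, -18), 22078), -1)) = Mul(Add(-2958, Add(8694, -7812)), Pow(Add(162, 22078), -1)) = Mul(Add(-2958, 882), Pow(22240, -1)) = Mul(-2076, Rational(1, 22240)) = Rational(-519, 5560)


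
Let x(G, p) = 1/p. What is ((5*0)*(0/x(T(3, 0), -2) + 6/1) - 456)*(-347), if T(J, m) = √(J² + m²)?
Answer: 158232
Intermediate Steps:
x(G, p) = 1/p
((5*0)*(0/x(T(3, 0), -2) + 6/1) - 456)*(-347) = ((5*0)*(0/(1/(-2)) + 6/1) - 456)*(-347) = (0*(0/(-½) + 6*1) - 456)*(-347) = (0*(0*(-2) + 6) - 456)*(-347) = (0*(0 + 6) - 456)*(-347) = (0*6 - 456)*(-347) = (0 - 456)*(-347) = -456*(-347) = 158232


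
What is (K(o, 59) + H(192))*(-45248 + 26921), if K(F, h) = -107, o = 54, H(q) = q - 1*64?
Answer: -384867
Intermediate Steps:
H(q) = -64 + q (H(q) = q - 64 = -64 + q)
(K(o, 59) + H(192))*(-45248 + 26921) = (-107 + (-64 + 192))*(-45248 + 26921) = (-107 + 128)*(-18327) = 21*(-18327) = -384867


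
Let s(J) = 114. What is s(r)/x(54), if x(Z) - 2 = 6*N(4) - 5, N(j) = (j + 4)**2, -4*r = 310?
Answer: 38/127 ≈ 0.29921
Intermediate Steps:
r = -155/2 (r = -1/4*310 = -155/2 ≈ -77.500)
N(j) = (4 + j)**2
x(Z) = 381 (x(Z) = 2 + (6*(4 + 4)**2 - 5) = 2 + (6*8**2 - 5) = 2 + (6*64 - 5) = 2 + (384 - 5) = 2 + 379 = 381)
s(r)/x(54) = 114/381 = 114*(1/381) = 38/127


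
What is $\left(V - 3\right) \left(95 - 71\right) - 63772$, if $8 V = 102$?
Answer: $-63538$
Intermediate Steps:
$V = \frac{51}{4}$ ($V = \frac{1}{8} \cdot 102 = \frac{51}{4} \approx 12.75$)
$\left(V - 3\right) \left(95 - 71\right) - 63772 = \left(\frac{51}{4} - 3\right) \left(95 - 71\right) - 63772 = \frac{39}{4} \cdot 24 - 63772 = 234 - 63772 = -63538$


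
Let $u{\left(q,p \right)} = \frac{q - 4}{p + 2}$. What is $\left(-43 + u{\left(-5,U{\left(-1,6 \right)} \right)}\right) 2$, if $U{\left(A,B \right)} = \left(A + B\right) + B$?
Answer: $- \frac{1136}{13} \approx -87.385$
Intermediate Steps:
$U{\left(A,B \right)} = A + 2 B$
$u{\left(q,p \right)} = \frac{-4 + q}{2 + p}$
$\left(-43 + u{\left(-5,U{\left(-1,6 \right)} \right)}\right) 2 = \left(-43 + \frac{-4 - 5}{2 + \left(-1 + 2 \cdot 6\right)}\right) 2 = \left(-43 + \frac{1}{2 + \left(-1 + 12\right)} \left(-9\right)\right) 2 = \left(-43 + \frac{1}{2 + 11} \left(-9\right)\right) 2 = \left(-43 + \frac{1}{13} \left(-9\right)\right) 2 = \left(-43 - \frac{9}{13}\right) 2 = \left(- \frac{568}{13}\right) 2 = - \frac{1136}{13}$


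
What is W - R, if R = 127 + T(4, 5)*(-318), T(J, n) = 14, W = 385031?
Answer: 389356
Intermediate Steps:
R = -4325 (R = 127 + 14*(-318) = 127 - 4452 = -4325)
W - R = 385031 - 1*(-4325) = 385031 + 4325 = 389356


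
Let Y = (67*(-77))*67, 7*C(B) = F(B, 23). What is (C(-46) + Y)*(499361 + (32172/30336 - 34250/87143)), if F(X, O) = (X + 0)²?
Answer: -265939701349855662785/1542082528 ≈ -1.7245e+11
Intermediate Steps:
F(X, O) = X²
C(B) = B²/7
Y = -345653 (Y = -5159*67 = -345653)
(C(-46) + Y)*(499361 + (32172/30336 - 34250/87143)) = ((⅐)*(-46)² - 345653)*(499361 + (32172/30336 - 34250/87143)) = ((⅐)*2116 - 345653)*(499361 + (32172*(1/30336) - 34250*1/87143)) = (2116/7 - 345653)*(499361 + (2681/2528 - 34250/87143)) = -2417455*(499361 + 147046383/220297504)/7 = -2417455/7*110008128941327/220297504 = -265939701349855662785/1542082528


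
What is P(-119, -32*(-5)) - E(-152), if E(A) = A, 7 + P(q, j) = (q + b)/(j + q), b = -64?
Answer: 5762/41 ≈ 140.54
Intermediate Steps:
P(q, j) = -7 + (-64 + q)/(j + q) (P(q, j) = -7 + (q - 64)/(j + q) = -7 + (-64 + q)/(j + q))
P(-119, -32*(-5)) - E(-152) = (-64 - (-224)*(-5) - 6*(-119))/(-32*(-5) - 119) - 1*(-152) = (-64 - 7*160 + 714)/(160 - 119) + 152 = (-64 - 1120 + 714)/41 + 152 = (1/41)*(-470) + 152 = -470/41 + 152 = 5762/41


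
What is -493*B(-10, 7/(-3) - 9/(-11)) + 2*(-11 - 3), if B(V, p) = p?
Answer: 23726/33 ≈ 718.97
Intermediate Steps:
-493*B(-10, 7/(-3) - 9/(-11)) + 2*(-11 - 3) = -493*(7/(-3) - 9/(-11)) + 2*(-11 - 3) = -493*(7*(-⅓) - 9*(-1/11)) + 2*(-14) = -493*(-7/3 + 9/11) - 28 = -493*(-50/33) - 28 = 24650/33 - 28 = 23726/33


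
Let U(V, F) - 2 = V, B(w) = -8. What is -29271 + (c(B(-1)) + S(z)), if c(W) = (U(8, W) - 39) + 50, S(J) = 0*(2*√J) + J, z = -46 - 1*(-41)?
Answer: -29255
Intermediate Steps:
U(V, F) = 2 + V
z = -5 (z = -46 + 41 = -5)
S(J) = J (S(J) = 0 + J = J)
c(W) = 21 (c(W) = ((2 + 8) - 39) + 50 = (10 - 39) + 50 = -29 + 50 = 21)
-29271 + (c(B(-1)) + S(z)) = -29271 + (21 - 5) = -29271 + 16 = -29255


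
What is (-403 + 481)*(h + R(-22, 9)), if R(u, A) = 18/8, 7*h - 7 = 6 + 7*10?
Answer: 15405/14 ≈ 1100.4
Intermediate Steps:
h = 83/7 (h = 1 + (6 + 7*10)/7 = 1 + (6 + 70)/7 = 1 + (⅐)*76 = 1 + 76/7 = 83/7 ≈ 11.857)
R(u, A) = 9/4 (R(u, A) = 18*(⅛) = 9/4)
(-403 + 481)*(h + R(-22, 9)) = (-403 + 481)*(83/7 + 9/4) = 78*(395/28) = 15405/14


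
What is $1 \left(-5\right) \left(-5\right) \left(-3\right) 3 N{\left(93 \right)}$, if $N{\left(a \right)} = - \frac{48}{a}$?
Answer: $\frac{3600}{31} \approx 116.13$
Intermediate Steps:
$1 \left(-5\right) \left(-5\right) \left(-3\right) 3 N{\left(93 \right)} = 1 \left(-5\right) \left(-5\right) \left(-3\right) 3 \left(- \frac{48}{93}\right) = - 5 \cdot 15 \cdot 3 \left(\left(-48\right) \frac{1}{93}\right) = \left(-5\right) 45 \left(- \frac{16}{31}\right) = \left(-225\right) \left(- \frac{16}{31}\right) = \frac{3600}{31}$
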